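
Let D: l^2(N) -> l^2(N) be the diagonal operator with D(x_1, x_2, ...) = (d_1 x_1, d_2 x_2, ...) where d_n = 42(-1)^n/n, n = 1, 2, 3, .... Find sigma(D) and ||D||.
sigma(D) = {42(-1)^n/n : n ≥ 1} ∪ {0}; ||D|| = 42

A bounded diagonal operator on l^2 with diagonal entries d_n has spectrum equal to the closure of {d_n : n ≥ 1}: every d_n is an eigenvalue (with eigenvector e_n), so {d_n} ⊂ sigma(D); the spectrum is closed, so its closure is too; and for lambda not in the closure, (D - lambda I) has bounded inverse (the diagonal entries 1/(d_n - lambda) are bounded). For our sequence d_n = 42(-1)^n/n, n = 1, 2, 3, ...:
  - {d_n} = {42(-1)^n/n : n ≥ 1}; the only limit point is 0
  - closure = {42(-1)^n/n : n ≥ 1} ∪ {0}
For the norm: a diagonal operator has ||D|| = sup_n |d_n|. Here |d_n| = 42/n is decreasing, so sup_n |d_n| = |d_1| = 42. So ||D|| = 42.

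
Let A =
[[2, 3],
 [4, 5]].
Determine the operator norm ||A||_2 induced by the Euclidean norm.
||A||_2 = sqrt((54 + sqrt(2900))/2) ≈ 7.3434 (= sqrt(largest eigenvalue of A^T A))

||A||_2 = sigma_max(A) = sqrt(lambda_max(A^T A)). Form the symmetric matrix M = A^T A =
[[20, 26],
 [26, 34]].
Its characteristic polynomial (trace, determinant of M give the coefficients) is
  p(λ) = det(λ I - M) = λ^2 - 54λ + 4.
For λ^2 - 54λ + 4 the discriminant is 2900. It is nonnegative but not a perfect square, so the roots are real and irrational: λ = (54 ± sqrt(2900))/2 ≈ 53.9258, 0.0742.
So the eigenvalues of A^T A are ≈ 0.0742, 53.9258 (all ≥ 0, as they must be for A^T A). The largest is λ_max = (54 + sqrt(2900))/2 ≈ 53.9258, hence ||A||_2 = sqrt(λ_max) = sqrt((54 + sqrt(2900))/2) ≈ 7.3434.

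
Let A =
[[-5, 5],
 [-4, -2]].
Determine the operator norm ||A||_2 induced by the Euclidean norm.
||A||_2 = sqrt((70 + sqrt(1300))/2) ≈ 7.282 (= sqrt(largest eigenvalue of A^T A))

||A||_2 = sigma_max(A) = sqrt(lambda_max(A^T A)). Form the symmetric matrix M = A^T A =
[[41, -17],
 [-17, 29]].
Its characteristic polynomial (trace, determinant of M give the coefficients) is
  p(λ) = det(λ I - M) = λ^2 - 70λ + 900.
For λ^2 - 70λ + 900 the discriminant is 1300. It is nonnegative but not a perfect square, so the roots are real and irrational: λ = (70 ± sqrt(1300))/2 ≈ 53.0278, 16.9722.
So the eigenvalues of A^T A are ≈ 16.9722, 53.0278 (all ≥ 0, as they must be for A^T A). The largest is λ_max = (70 + sqrt(1300))/2 ≈ 53.0278, hence ||A||_2 = sqrt(λ_max) = sqrt((70 + sqrt(1300))/2) ≈ 7.282.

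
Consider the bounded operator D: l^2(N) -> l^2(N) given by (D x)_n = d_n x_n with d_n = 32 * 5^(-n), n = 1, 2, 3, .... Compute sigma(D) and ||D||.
sigma(D) = {32 * 5^(-n) : n ≥ 1} ∪ {0}; ||D|| = 32/5

A bounded diagonal operator on l^2 with diagonal entries d_n has spectrum equal to the closure of {d_n : n ≥ 1}: every d_n is an eigenvalue (with eigenvector e_n), so {d_n} ⊂ sigma(D); the spectrum is closed, so its closure is too; and for lambda not in the closure, (D - lambda I) has bounded inverse (the diagonal entries 1/(d_n - lambda) are bounded). For our sequence d_n = 32 * 5^(-n), n = 1, 2, 3, ...:
  - {d_n} = {32 * 5^(-n) : n ≥ 1}; the only limit point is 0
  - closure = {32 * 5^(-n) : n ≥ 1} ∪ {0}
For the norm: a diagonal operator has ||D|| = sup_n |d_n|. Here d_n = 32 * 5^(-n) is positive and decreasing, so sup_n |d_n| = d_1 = 32/5. So ||D|| = 32/5.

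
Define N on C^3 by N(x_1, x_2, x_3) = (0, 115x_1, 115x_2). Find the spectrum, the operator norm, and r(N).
sigma(N) = {0}; ||N|| = 115; r(N) = 0. (N is nilpotent with N^3 = 0.)

On C^3, N is a strictly lower-triangular matrix with 115 on the subdiagonal and zeros elsewhere, so its characteristic polynomial is lambda^3 and every eigenvalue is 0: sigma(N) = {0}. For the operator norm, N e_i = 115e_{i+1} for i = 1, ..., 2 and N e_3 = 0, so the singular values of N are 115 (with multiplicity 2) and 0; hence ||N|| = 115. The spectral radius r(N) = max|lambda| = 0. Note ||N|| > r(N) — characteristic of non-normal nilpotent operators. Indeed N^3 = 0.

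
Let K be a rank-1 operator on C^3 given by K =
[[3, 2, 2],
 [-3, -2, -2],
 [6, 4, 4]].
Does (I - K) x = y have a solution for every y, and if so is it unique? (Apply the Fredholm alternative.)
(I - K) is invertible (det(I - K) = -4 ≠ 0), so for every y in C^3 the equation (I - K) x = y has a unique solution.

K has rank 1, so it is an outer product K = u v^T: every row of K is a multiple of one row vector. Reading off the entries, u = (1, -1, 2) and v = (3, 2, 2) (row i of K equals u_i·v^T). A rank-one matrix u v^T satisfies K u = u (v·u) and kills the (2)-dimensional subspace v^⊥, so its characteristic polynomial is lambda^2 (lambda - v·u) with v·u = tr K = 5. Hence the eigenvalues of I - K are 1 (multiplicity 2) and 1 - (5) = -4, so det(I - K) = -4. (Direct check: I - K =
[[-2, -2, -2],
 [3, 3, 2],
 [-6, -4, -3]]
has determinant -4.) The finite-dimensional Fredholm alternative says: either (I - K) is invertible, or ker(I - K) ≠ {0} and then range(I - K) = ker((I - K)^*)^⊥, with dim ker(I - K) = dim ker((I - K)^*). Since det(I - K) ≠ 0, 1 is not an eigenvalue of K and ker(I - K) = {0}, so we are in the first case: for every y there is a unique x = (I - K)^(-1) y. Explicitly, by the Sherman–Morrison formula, (I - u v^T)^(-1) = I + u v^T/(1 - v·u), i.e. (I - K)^(-1) = I + K/(-4).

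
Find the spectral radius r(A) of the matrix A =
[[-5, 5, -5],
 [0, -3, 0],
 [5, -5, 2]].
r(A) = sqrt(15) ≈ 3.873

The eigenvalues of A are the roots of its characteristic polynomial. With M = A (coefficients from the trace, the sum of principal 2x2 minors, and det A):
  p(λ) = det(λ I - M) = λ^3 + 6λ^2 + 24λ + 45.
By the rational root theorem any rational root is an integer divisor of 45. Testing λ = -3: p(-3) = -27 + 54 - 72 + 45 = 0, so λ = -3 is a root. Dividing out (λ + 3) leaves p(λ) = (λ + 3)(λ^2 + 3λ + 15). For λ^2 + 3λ + 15 the discriminant is -51. It is negative, so the roots are the complex-conjugate pair λ = -3/2 ± (sqrt(51)/2) i ≈ -1.5 ± 3.5707i. For a conjugate pair the product of the roots equals the constant term, so |λ|^2 = 15 and |λ| = sqrt(15) ≈ 3.873.
Thus the eigenvalues (to 4 decimals) are -1.5 ± 3.5707i (modulus 3.873); -3 (modulus 3). The spectral radius is the largest modulus: r(A) = sqrt(15) ≈ 3.873. (Cross-check: r(A) ≤ ||A||_2 ≈ 11.3636; equality holds whenever A is normal, though it can also hold for some non-normal A.)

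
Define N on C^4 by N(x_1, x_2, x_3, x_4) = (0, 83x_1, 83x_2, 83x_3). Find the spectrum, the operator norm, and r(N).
sigma(N) = {0}; ||N|| = 83; r(N) = 0. (N is nilpotent with N^4 = 0.)

On C^4, N is a strictly lower-triangular matrix with 83 on the subdiagonal and zeros elsewhere, so its characteristic polynomial is lambda^4 and every eigenvalue is 0: sigma(N) = {0}. For the operator norm, N e_i = 83e_{i+1} for i = 1, ..., 3 and N e_4 = 0, so the singular values of N are 83 (with multiplicity 3) and 0; hence ||N|| = 83. The spectral radius r(N) = max|lambda| = 0. Note ||N|| > r(N) — characteristic of non-normal nilpotent operators. Indeed N^4 = 0.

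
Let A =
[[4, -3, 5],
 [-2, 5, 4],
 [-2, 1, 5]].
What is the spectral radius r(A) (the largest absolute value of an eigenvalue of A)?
r(A) ≈ 7.3263

The eigenvalues of A are the roots of its characteristic polynomial. With M = A (coefficients from the trace, the sum of principal 2x2 minors, and det A):
  p(λ) = det(λ I - M) = λ^3 - 14λ^2 + 65λ - 118.
No integer candidate from the rational root theorem (±divisors of 118) is a root, so the roots are irrational. The cubic discriminant is Δ = -8676 < 0, so there is one real root and a complex-conjugate pair. p(7) = -6 and p(8) = 18 have opposite signs, so a root lies in (7, 8); Newton's method refines it to λ ≈ 7.3263. Dividing out (λ - (7.3263)) leaves approximately λ^2 - 6.6737λ + 16.1064. For λ^2 - 6.6737λ + 16.1064 the discriminant is -19.887. It is negative, so the remaining roots are the complex-conjugate pair λ ≈ 3.3369 ± 2.2297i. Their product equals the constant term, so |λ|^2 ≈ 16.1064 and |λ| ≈ 4.0133.
Thus the eigenvalues (to 4 decimals) are 7.3263 (modulus 7.3263); 3.3369 ± 2.2297i (modulus 4.0133). The spectral radius is the largest modulus: r(A) ≈ 7.3263. (Cross-check: r(A) ≤ ||A||_2 ≈ 8.3493; equality holds whenever A is normal, though it can also hold for some non-normal A.)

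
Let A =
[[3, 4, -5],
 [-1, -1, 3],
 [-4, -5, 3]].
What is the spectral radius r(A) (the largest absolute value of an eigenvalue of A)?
r(A) ≈ 4.2534

The eigenvalues of A are the roots of its characteristic polynomial. With M = A (coefficients from the trace, the sum of principal 2x2 minors, and det A):
  p(λ) = det(λ I - M) = λ^3 - 5λ^2 + 2λ + 5.
No integer candidate from the rational root theorem (±divisors of 5) is a root, so the roots are irrational. The cubic discriminant is Δ = 993 > 0, so there are three distinct real roots. p(-1) = -3 and p(0) = 5 have opposite signs, so a root lies in (-1, 0); Newton's method refines it to λ ≈ -0.7734. p(1) = 3 and p(2) = -3 have opposite signs, so a root lies in (1, 2); Newton's method refines it to λ ≈ 1.52. p(4) = -3 and p(5) = 15 have opposite signs, so a root lies in (4, 5); Newton's method refines it to λ ≈ 4.2534. Check (Vieta): the three roots sum to 5, matching tr M = 5.
Thus the eigenvalues (to 4 decimals) are -0.7734 (modulus 0.7734); 1.52 (modulus 1.52); 4.2534 (modulus 4.2534). The spectral radius is the largest modulus: r(A) ≈ 4.2534. (Cross-check: r(A) ≤ ||A||_2 ≈ 10.2701; equality holds whenever A is normal, though it can also hold for some non-normal A.)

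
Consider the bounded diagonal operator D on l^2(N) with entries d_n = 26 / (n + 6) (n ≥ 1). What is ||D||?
||D|| = 26/7 (attained at n = 1)

For D diagonal, ||D|| = sup_n |d_n| = sup_n 26/(n + 6). This is positive and strictly decreasing in n, so the supremum is attained at n = 1: d_1 = 26/(1 + 6) = 26/7. Hence ||D|| = 26/7.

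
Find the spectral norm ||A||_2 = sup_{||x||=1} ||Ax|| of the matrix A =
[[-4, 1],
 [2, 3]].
||A||_2 = sqrt((30 + sqrt(116))/2) ≈ 4.515 (= sqrt(largest eigenvalue of A^T A))

||A||_2 = sigma_max(A) = sqrt(lambda_max(A^T A)). Form the symmetric matrix M = A^T A =
[[20, 2],
 [2, 10]].
Its characteristic polynomial (trace, determinant of M give the coefficients) is
  p(λ) = det(λ I - M) = λ^2 - 30λ + 196.
For λ^2 - 30λ + 196 the discriminant is 116. It is nonnegative but not a perfect square, so the roots are real and irrational: λ = (30 ± sqrt(116))/2 ≈ 20.3852, 9.6148.
So the eigenvalues of A^T A are ≈ 9.6148, 20.3852 (all ≥ 0, as they must be for A^T A). The largest is λ_max = (30 + sqrt(116))/2 ≈ 20.3852, hence ||A||_2 = sqrt(λ_max) = sqrt((30 + sqrt(116))/2) ≈ 4.515.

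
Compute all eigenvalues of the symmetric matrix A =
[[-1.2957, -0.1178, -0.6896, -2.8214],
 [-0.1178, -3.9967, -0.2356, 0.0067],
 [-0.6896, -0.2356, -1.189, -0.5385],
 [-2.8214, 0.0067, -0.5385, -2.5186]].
sigma(A) ≈ {-5, -4, -1, 1}

A is real symmetric, so its spectrum consists of real eigenvalues. Expanding the characteristic polynomial of the displayed matrix gives
  det(λ I - A) = p(λ) = λ^4 + (9)λ^3 + (19)λ^2 + (-9)λ + (-20).
Solving p(λ) = 0 yields eigenvalues ≈ -5, -4, -1, 1. (A is shown rounded to 4 decimals, so these recover the underlying integer eigenvalues to within that precision.)
Verification: the trace of A = -9 equals the sum of eigenvalues -9, and det(A) ≈ -19.9995 matches the eigenvalue product -20.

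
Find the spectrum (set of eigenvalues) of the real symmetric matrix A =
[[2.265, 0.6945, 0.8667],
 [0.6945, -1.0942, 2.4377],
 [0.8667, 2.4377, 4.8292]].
sigma(A) ≈ {-2, 2, 6}

A is real symmetric, so its spectrum consists of real eigenvalues. Expanding the characteristic polynomial of the displayed matrix gives
  det(λ I - A) = p(λ) = λ^3 + (-6)λ^2 + (-4)λ + (24).
Solving p(λ) = 0 yields eigenvalues ≈ -2, 2, 6. (A is shown rounded to 4 decimals, so these recover the underlying integer eigenvalues to within that precision.)
Verification: the trace of A = 6 equals the sum of eigenvalues 6, and det(A) ≈ -24.0007 matches the eigenvalue product -24.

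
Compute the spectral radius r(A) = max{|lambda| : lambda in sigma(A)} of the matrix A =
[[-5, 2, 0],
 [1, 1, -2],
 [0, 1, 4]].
r(A) ≈ 5.3067

The eigenvalues of A are the roots of its characteristic polynomial. With M = A (coefficients from the trace, the sum of principal 2x2 minors, and det A):
  p(λ) = det(λ I - M) = λ^3 - 21λ + 38.
No integer candidate from the rational root theorem (±divisors of 38) is a root, so the roots are irrational. The cubic discriminant is Δ = -1944 < 0, so there is one real root and a complex-conjugate pair. p(-6) = -52 and p(-5) = 18 have opposite signs, so a root lies in (-6, -5); Newton's method refines it to λ ≈ -5.3067. Dividing out (λ - (-5.3067)) leaves approximately λ^2 - 5.3067λ + 7.1608. For λ^2 - 5.3067λ + 7.1608 the discriminant is -0.4824. It is negative, so the remaining roots are the complex-conjugate pair λ ≈ 2.6533 ± 0.3473i. Their product equals the constant term, so |λ|^2 ≈ 7.1608 and |λ| ≈ 2.676.
Thus the eigenvalues (to 4 decimals) are -5.3067 (modulus 5.3067); 2.6533 ± 0.3473i (modulus 2.676). The spectral radius is the largest modulus: r(A) ≈ 5.3067. (Cross-check: r(A) ≤ ||A||_2 ≈ 5.4879; equality holds whenever A is normal, though it can also hold for some non-normal A.)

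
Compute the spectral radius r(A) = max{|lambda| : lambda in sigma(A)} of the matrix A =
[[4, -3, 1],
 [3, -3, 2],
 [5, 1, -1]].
r(A) ≈ 3.9167

The eigenvalues of A are the roots of its characteristic polynomial. With M = A (coefficients from the trace, the sum of principal 2x2 minors, and det A):
  p(λ) = det(λ I - M) = λ^3 - 11λ + 17.
No integer candidate from the rational root theorem (±divisors of 17) is a root, so the roots are irrational. The cubic discriminant is Δ = -2479 < 0, so there is one real root and a complex-conjugate pair. p(-4) = -3 and p(-3) = 23 have opposite signs, so a root lies in (-4, -3); Newton's method refines it to λ ≈ -3.9167. Dividing out (λ - (-3.9167)) leaves approximately λ^2 - 3.9167λ + 4.3404. For λ^2 - 3.9167λ + 4.3404 the discriminant is -2.0212. It is negative, so the remaining roots are the complex-conjugate pair λ ≈ 1.9583 ± 0.7108i. Their product equals the constant term, so |λ|^2 ≈ 4.3404 and |λ| ≈ 2.0834.
Thus the eigenvalues (to 4 decimals) are -3.9167 (modulus 3.9167); 1.9583 ± 0.7108i (modulus 2.0834). The spectral radius is the largest modulus: r(A) ≈ 3.9167. (Cross-check: r(A) ≤ ||A||_2 ≈ 7.6285; equality holds whenever A is normal, though it can also hold for some non-normal A.)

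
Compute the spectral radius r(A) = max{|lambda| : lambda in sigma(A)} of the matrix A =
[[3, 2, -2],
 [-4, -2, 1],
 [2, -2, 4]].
r(A) ≈ 3.7786

The eigenvalues of A are the roots of its characteristic polynomial. With M = A (coefficients from the trace, the sum of principal 2x2 minors, and det A):
  p(λ) = det(λ I - M) = λ^3 - 5λ^2 + 12λ + 6.
No integer candidate from the rational root theorem (±divisors of 6) is a root, so the roots are irrational. The cubic discriminant is Δ = -7764 < 0, so there is one real root and a complex-conjugate pair. p(-1) = -12 and p(0) = 6 have opposite signs, so a root lies in (-1, 0); Newton's method refines it to λ ≈ -0.4202. Dividing out (λ - (-0.4202)) leaves approximately λ^2 - 5.4202λ + 14.2778. For λ^2 - 5.4202λ + 14.2778 the discriminant is -27.7321. It is negative, so the remaining roots are the complex-conjugate pair λ ≈ 2.7101 ± 2.6331i. Their product equals the constant term, so |λ|^2 ≈ 14.2778 and |λ| ≈ 3.7786.
Thus the eigenvalues (to 4 decimals) are -0.4202 (modulus 0.4202); 2.7101 ± 2.6331i (modulus 3.7786). The spectral radius is the largest modulus: r(A) ≈ 3.7786. (Cross-check: r(A) ≤ ||A||_2 ≈ 6.1868; equality holds whenever A is normal, though it can also hold for some non-normal A.)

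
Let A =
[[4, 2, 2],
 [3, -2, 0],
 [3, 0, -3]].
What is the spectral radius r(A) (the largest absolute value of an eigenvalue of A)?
r(A) ≈ 5.5049

The eigenvalues of A are the roots of its characteristic polynomial. With M = A (coefficients from the trace, the sum of principal 2x2 minors, and det A):
  p(λ) = det(λ I - M) = λ^3 + λ^2 - 26λ - 54.
No integer candidate from the rational root theorem (±divisors of 54) is a root, so the roots are irrational. The cubic discriminant is Δ = 17736 > 0, so there are three distinct real roots. p(-5) = -24 and p(-4) = 2 have opposite signs, so a root lies in (-5, -4); Newton's method refines it to λ ≈ -4.1295. p(-3) = 6 and p(-2) = -6 have opposite signs, so a root lies in (-3, -2); Newton's method refines it to λ ≈ -2.3754. p(5) = -34 and p(6) = 42 have opposite signs, so a root lies in (5, 6); Newton's method refines it to λ ≈ 5.5049. Check (Vieta): the three roots sum to -1, matching tr M = -1.
Thus the eigenvalues (to 4 decimals) are -4.1295 (modulus 4.1295); -2.3754 (modulus 2.3754); 5.5049 (modulus 5.5049). The spectral radius is the largest modulus: r(A) ≈ 5.5049. (Cross-check: r(A) ≤ ||A||_2 ≈ 5.846; equality holds whenever A is normal, though it can also hold for some non-normal A.)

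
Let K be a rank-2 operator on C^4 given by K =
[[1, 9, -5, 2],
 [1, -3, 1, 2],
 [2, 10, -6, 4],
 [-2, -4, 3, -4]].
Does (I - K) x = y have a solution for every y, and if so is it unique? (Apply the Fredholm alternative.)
(I - K) is invertible (det(I - K) = 45 ≠ 0), so for every y in C^4 the equation (I - K) x = y has a unique solution.

K has rank 2 and factors as K = U V^T = u1 v1^T + u2 v2^T with u1 = (-3, 3, -2, -1), v1 = (0, -2, 1, 0), u2 = (1, 1, 2, -2), v2 = (1, 3, -2, 2) (multiplying out reproduces the displayed K). The nonzero eigenvalues of U V^T coincide with those of the 2 x 2 matrix G = V^T U = [[v1·u1, v1·u2], [v2·u1, v2·u2]] = [[-8, 0], [8, -4]], and by the Sylvester determinant identity det(I_4 - U V^T) = det(I_2 - V^T U) = det([[9, 0], [-8, 5]]) = (9)(5) - (0)(-8) = 45. (Direct check: I - K =
[[0, -9, 5, -2],
 [-1, 4, -1, -2],
 [-2, -10, 7, -4],
 [2, 4, -3, 5]]
has determinant 45.) The finite-dimensional Fredholm alternative says: either (I - K) is invertible, or ker(I - K) ≠ {0} and then range(I - K) = ker((I - K)^*)^⊥, with dim ker(I - K) = dim ker((I - K)^*). Since det(I - K) ≠ 0, 1 is not an eigenvalue of K and ker(I - K) = {0}, so we are in the first case: for every y there is a unique x = (I - K)^(-1) y. (Explicitly, by the Woodbury identity, (I - U V^T)^(-1) = I + U (I_2 - G)^(-1) V^T.)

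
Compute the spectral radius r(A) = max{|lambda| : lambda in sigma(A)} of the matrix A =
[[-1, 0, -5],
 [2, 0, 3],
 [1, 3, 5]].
r(A) ≈ 4.9609

The eigenvalues of A are the roots of its characteristic polynomial. With M = A (coefficients from the trace, the sum of principal 2x2 minors, and det A):
  p(λ) = det(λ I - M) = λ^3 - 4λ^2 - 9λ + 21.
No integer candidate from the rational root theorem (±divisors of 21) is a root, so the roots are irrational. The cubic discriminant is Δ = 11289 > 0, so there are three distinct real roots. p(-3) = -15 and p(-2) = 15 have opposite signs, so a root lies in (-3, -2); Newton's method refines it to λ ≈ -2.5933. p(1) = 9 and p(2) = -5 have opposite signs, so a root lies in (1, 2); Newton's method refines it to λ ≈ 1.6324. p(4) = -15 and p(5) = 1 have opposite signs, so a root lies in (4, 5); Newton's method refines it to λ ≈ 4.9609. Check (Vieta): the three roots sum to 4, matching tr M = 4.
Thus the eigenvalues (to 4 decimals) are -2.5933 (modulus 2.5933); 1.6324 (modulus 1.6324); 4.9609 (modulus 4.9609). The spectral radius is the largest modulus: r(A) ≈ 4.9609. (Cross-check: r(A) ≤ ||A||_2 ≈ 8.2121; equality holds whenever A is normal, though it can also hold for some non-normal A.)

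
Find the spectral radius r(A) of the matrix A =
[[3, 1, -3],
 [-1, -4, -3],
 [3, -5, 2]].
r(A) ≈ 5.8888

The eigenvalues of A are the roots of its characteristic polynomial. With M = A (coefficients from the trace, the sum of principal 2x2 minors, and det A):
  p(λ) = det(λ I - M) = λ^3 - λ^2 - 19λ + 127.
No integer candidate from the rational root theorem (±divisors of 127) is a root, so the roots are irrational. The cubic discriminant is Δ = -363744 < 0, so there is one real root and a complex-conjugate pair. p(-6) = -11 and p(-5) = 72 have opposite signs, so a root lies in (-6, -5); Newton's method refines it to λ ≈ -5.8888. Dividing out (λ - (-5.8888)) leaves approximately λ^2 - 6.8888λ + 21.5665. For λ^2 - 6.8888λ + 21.5665 the discriminant is -38.8106. It is negative, so the remaining roots are the complex-conjugate pair λ ≈ 3.4444 ± 3.1149i. Their product equals the constant term, so |λ|^2 ≈ 21.5665 and |λ| ≈ 4.644.
Thus the eigenvalues (to 4 decimals) are -5.8888 (modulus 5.8888); 3.4444 ± 3.1149i (modulus 4.644). The spectral radius is the largest modulus: r(A) ≈ 5.8888. (Cross-check: r(A) ≤ ||A||_2 ≈ 6.6745; equality holds whenever A is normal, though it can also hold for some non-normal A.)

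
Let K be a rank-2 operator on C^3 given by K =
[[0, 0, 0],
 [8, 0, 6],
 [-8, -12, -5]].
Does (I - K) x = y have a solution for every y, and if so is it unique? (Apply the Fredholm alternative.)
(I - K) is invertible (det(I - K) = 78 ≠ 0), so for every y in C^3 the equation (I - K) x = y has a unique solution.

K has rank 2 and factors as K = U V^T = u1 v1^T + u2 v2^T with u1 = (0, -2, 3), v1 = (-3, -3, -2), u2 = (0, 2, 1), v2 = (1, -3, 1) (multiplying out reproduces the displayed K). The nonzero eigenvalues of U V^T coincide with those of the 2 x 2 matrix G = V^T U = [[v1·u1, v1·u2], [v2·u1, v2·u2]] = [[0, -8], [9, -5]], and by the Sylvester determinant identity det(I_3 - U V^T) = det(I_2 - V^T U) = det([[1, 8], [-9, 6]]) = (1)(6) - (8)(-9) = 78. (Direct check: I - K =
[[1, 0, 0],
 [-8, 1, -6],
 [8, 12, 6]]
has determinant 78.) The finite-dimensional Fredholm alternative says: either (I - K) is invertible, or ker(I - K) ≠ {0} and then range(I - K) = ker((I - K)^*)^⊥, with dim ker(I - K) = dim ker((I - K)^*). Since det(I - K) ≠ 0, 1 is not an eigenvalue of K and ker(I - K) = {0}, so we are in the first case: for every y there is a unique x = (I - K)^(-1) y. (Explicitly, by the Woodbury identity, (I - U V^T)^(-1) = I + U (I_2 - G)^(-1) V^T.)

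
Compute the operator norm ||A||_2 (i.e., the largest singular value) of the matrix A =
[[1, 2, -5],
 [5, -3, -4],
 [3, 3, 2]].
||A||_2 ≈ 7.8483 (= sqrt(largest eigenvalue of A^T A))

||A||_2 = sigma_max(A) = sqrt(lambda_max(A^T A)). Form the symmetric matrix M = A^T A =
[[35, -4, -19],
 [-4, 22, 8],
 [-19, 8, 45]].
Its characteristic polynomial (trace, sum of principal 2x2 minors, determinant of M give the coefficients) is
  p(λ) = det(λ I - M) = λ^3 - 102λ^2 + 2894λ - 24964.
No integer candidate from the rational root theorem (±divisors of 24964) is a root, so the roots are irrational. The cubic discriminant is Δ = 33120544 > 0, so there are three distinct real roots. p(18) = -88 and p(19) = 59 have opposite signs, so a root lies in (18, 19); Newton's method refines it to λ ≈ 18.5197. p(21) = 89 and p(22) = -16 have opposite signs, so a root lies in (21, 22); Newton's method refines it to λ ≈ 21.8839. p(61) = -991 and p(62) = 704 have opposite signs, so a root lies in (61, 62); Newton's method refines it to λ ≈ 61.5964. Check (Vieta): the three roots sum to 102, matching tr M = 102.
So the eigenvalues of A^T A are ≈ 18.5197, 21.8839, 61.5964 (all ≥ 0, as they must be for A^T A). The largest is λ_max ≈ 61.5964, hence ||A||_2 = sqrt(λ_max) ≈ 7.8483.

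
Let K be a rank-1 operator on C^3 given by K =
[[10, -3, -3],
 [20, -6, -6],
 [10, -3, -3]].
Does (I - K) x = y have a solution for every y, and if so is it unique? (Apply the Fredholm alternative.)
(I - K) is singular (det(I - K) = 0, i.e. 1 ∈ sigma(K)). (I - K) x = y is solvable iff y ⊥ ker((I - K)^*) = span{(10, -3, -3)}, i.e. iff 10y_1 - 3y_2 - 3y_3 = 0. When solvable, the solutions are x = y + c·(1, 2, 1), c arbitrary (ker(I - K) = span{(1, 2, 1)}, dimension 1).

K has rank 1, so it is an outer product K = u v^T: every row of K is a multiple of one row vector. Reading off the entries, u = (1, 2, 1) and v = (10, -3, -3) (row i of K equals u_i·v^T). A rank-one matrix u v^T satisfies K u = u (v·u) and kills the (2)-dimensional subspace v^⊥, so its characteristic polynomial is lambda^2 (lambda - v·u) with v·u = tr K = 1. Hence the eigenvalues of I - K are 1 (multiplicity 2) and 1 - (1) = 0, so det(I - K) = 0. (Direct check: I - K =
[[-9, 3, 3],
 [-20, 7, 6],
 [-10, 3, 4]]
has determinant 0.) So 1 is an eigenvalue of K and (I - K) is not invertible. The finite-dimensional Fredholm alternative says: either (I - K) is invertible, or ker(I - K) ≠ {0} and then range(I - K) = ker((I - K)^*)^⊥, with dim ker(I - K) = dim ker((I - K)^*). We are in the second case, so we need both kernels. Kernel of I - K: (I - K) u = u - u (v·u) = u - u = 0, so ker(I - K) = span{u} = span{(1, 2, 1)} (it is exactly 1-dimensional because rank(I - K) = 2). Kernel of the adjoint: K is real, so (I - K)^* = I - K^T = I - v u^T, and (I - v u^T) v = v - v (u·v) = 0; hence ker((I - K)^*) = span{v} = span{(10, -3, -3)}. Therefore (I - K) x = y is solvable iff <y, v> = 0, i.e. iff 10y_1 - 3y_2 - 3y_3 = 0. When this holds, K y = u (v·y) = 0, so (I - K) y = y and x = y is a particular solution; the full solution set is the line x = y + c·u = y + c·(1, 2, 1), c ∈ C.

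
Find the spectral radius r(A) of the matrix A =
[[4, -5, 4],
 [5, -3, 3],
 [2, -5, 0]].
r(A) ≈ 5.0168

The eigenvalues of A are the roots of its characteristic polynomial. With M = A (coefficients from the trace, the sum of principal 2x2 minors, and det A):
  p(λ) = det(λ I - M) = λ^3 - λ^2 + 20λ + 46.
No integer candidate from the rational root theorem (±divisors of 46) is a root, so the roots are irrational. The cubic discriminant is Δ = -105108 < 0, so there is one real root and a complex-conjugate pair. p(-2) = -6 and p(-1) = 24 have opposite signs, so a root lies in (-2, -1); Newton's method refines it to λ ≈ -1.8277. Dividing out (λ - (-1.8277)) leaves approximately λ^2 - 2.8277λ + 25.1682. For λ^2 - 2.8277λ + 25.1682 the discriminant is -92.6769. It is negative, so the remaining roots are the complex-conjugate pair λ ≈ 1.4139 ± 4.8134i. Their product equals the constant term, so |λ|^2 ≈ 25.1682 and |λ| ≈ 5.0168.
Thus the eigenvalues (to 4 decimals) are -1.8277 (modulus 1.8277); 1.4139 ± 4.8134i (modulus 5.0168). The spectral radius is the largest modulus: r(A) ≈ 5.0168. (Cross-check: r(A) ≤ ||A||_2 ≈ 10.8141; equality holds whenever A is normal, though it can also hold for some non-normal A.)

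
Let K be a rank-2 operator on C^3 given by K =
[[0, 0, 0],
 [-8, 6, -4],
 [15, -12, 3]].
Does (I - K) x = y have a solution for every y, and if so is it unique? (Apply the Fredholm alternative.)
(I - K) is invertible (det(I - K) = -38 ≠ 0), so for every y in C^3 the equation (I - K) x = y has a unique solution.

K has rank 2 and factors as K = U V^T = u1 v1^T + u2 v2^T with u1 = (0, 1, -3), v1 = (-2, 2, 2), u2 = (0, -2, 3), v2 = (3, -2, 3) (multiplying out reproduces the displayed K). The nonzero eigenvalues of U V^T coincide with those of the 2 x 2 matrix G = V^T U = [[v1·u1, v1·u2], [v2·u1, v2·u2]] = [[-4, 2], [-11, 13]], and by the Sylvester determinant identity det(I_3 - U V^T) = det(I_2 - V^T U) = det([[5, -2], [11, -12]]) = (5)(-12) - (-2)(11) = -38. (Direct check: I - K =
[[1, 0, 0],
 [8, -5, 4],
 [-15, 12, -2]]
has determinant -38.) The finite-dimensional Fredholm alternative says: either (I - K) is invertible, or ker(I - K) ≠ {0} and then range(I - K) = ker((I - K)^*)^⊥, with dim ker(I - K) = dim ker((I - K)^*). Since det(I - K) ≠ 0, 1 is not an eigenvalue of K and ker(I - K) = {0}, so we are in the first case: for every y there is a unique x = (I - K)^(-1) y. (Explicitly, by the Woodbury identity, (I - U V^T)^(-1) = I + U (I_2 - G)^(-1) V^T.)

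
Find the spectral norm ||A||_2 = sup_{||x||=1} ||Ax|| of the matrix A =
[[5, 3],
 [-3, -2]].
||A||_2 = sqrt((47 + sqrt(2205))/2) ≈ 6.8541 (= sqrt(largest eigenvalue of A^T A))

||A||_2 = sigma_max(A) = sqrt(lambda_max(A^T A)). Form the symmetric matrix M = A^T A =
[[34, 21],
 [21, 13]].
Its characteristic polynomial (trace, determinant of M give the coefficients) is
  p(λ) = det(λ I - M) = λ^2 - 47λ + 1.
For λ^2 - 47λ + 1 the discriminant is 2205. It is nonnegative but not a perfect square, so the roots are real and irrational: λ = (47 ± sqrt(2205))/2 ≈ 46.9787, 0.0213.
So the eigenvalues of A^T A are ≈ 0.0213, 46.9787 (all ≥ 0, as they must be for A^T A). The largest is λ_max = (47 + sqrt(2205))/2 ≈ 46.9787, hence ||A||_2 = sqrt(λ_max) = sqrt((47 + sqrt(2205))/2) ≈ 6.8541.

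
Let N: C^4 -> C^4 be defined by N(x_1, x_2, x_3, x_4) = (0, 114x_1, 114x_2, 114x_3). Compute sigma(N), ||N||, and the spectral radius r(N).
sigma(N) = {0}; ||N|| = 114; r(N) = 0. (N is nilpotent with N^4 = 0.)

On C^4, N is a strictly lower-triangular matrix with 114 on the subdiagonal and zeros elsewhere, so its characteristic polynomial is lambda^4 and every eigenvalue is 0: sigma(N) = {0}. For the operator norm, N e_i = 114e_{i+1} for i = 1, ..., 3 and N e_4 = 0, so the singular values of N are 114 (with multiplicity 3) and 0; hence ||N|| = 114. The spectral radius r(N) = max|lambda| = 0. Note ||N|| > r(N) — characteristic of non-normal nilpotent operators. Indeed N^4 = 0.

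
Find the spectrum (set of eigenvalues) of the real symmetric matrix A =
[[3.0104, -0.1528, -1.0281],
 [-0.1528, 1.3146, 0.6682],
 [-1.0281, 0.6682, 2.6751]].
sigma(A) ≈ {1, 2, 4}

A is real symmetric, so its spectrum consists of real eigenvalues. Expanding the characteristic polynomial of the displayed matrix gives
  det(λ I - A) = p(λ) = λ^3 + (-7)λ^2 + (14)λ + (-8).
Solving p(λ) = 0 yields eigenvalues ≈ 1, 2, 4. (A is shown rounded to 4 decimals, so these recover the underlying integer eigenvalues to within that precision.)
Verification: the trace of A = 7 equals the sum of eigenvalues 7, and det(A) ≈ 8.0005 matches the eigenvalue product 8.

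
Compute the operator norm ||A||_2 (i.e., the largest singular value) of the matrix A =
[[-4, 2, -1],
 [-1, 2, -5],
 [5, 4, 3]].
||A||_2 ≈ 8.013 (= sqrt(largest eigenvalue of A^T A))

||A||_2 = sigma_max(A) = sqrt(lambda_max(A^T A)). Form the symmetric matrix M = A^T A =
[[42, 10, 24],
 [10, 24, 0],
 [24, 0, 35]].
Its characteristic polynomial (trace, sum of principal 2x2 minors, determinant of M give the coefficients) is
  p(λ) = det(λ I - M) = λ^3 - 101λ^2 + 2642λ - 17956.
No integer candidate from the rational root theorem (±divisors of 17956) is a root, so the roots are irrational. The cubic discriminant is Δ = 978125652 > 0, so there are three distinct real roots. p(10) = -636 and p(11) = 216 have opposite signs, so a root lies in (10, 11); Newton's method refines it to λ ≈ 10.7305. p(26) = 36 and p(27) = -568 have opposite signs, so a root lies in (26, 27); Newton's method refines it to λ ≈ 26.0617. p(64) = -420 and p(65) = 1674 have opposite signs, so a root lies in (64, 65); Newton's method refines it to λ ≈ 64.2078. Check (Vieta): the three roots sum to 101, matching tr M = 101.
So the eigenvalues of A^T A are ≈ 10.7305, 26.0617, 64.2078 (all ≥ 0, as they must be for A^T A). The largest is λ_max ≈ 64.2078, hence ||A||_2 = sqrt(λ_max) ≈ 8.013.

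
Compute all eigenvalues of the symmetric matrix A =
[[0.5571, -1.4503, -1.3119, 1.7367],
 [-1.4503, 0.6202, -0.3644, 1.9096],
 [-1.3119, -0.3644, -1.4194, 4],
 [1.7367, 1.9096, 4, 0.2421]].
sigma(A) ≈ {-6, 0, 2, 4}

A is real symmetric, so its spectrum consists of real eigenvalues. Expanding the characteristic polynomial of the displayed matrix gives
  det(λ I - A) = p(λ) = λ^4 + (0)λ^3 + (-28)λ^2 + (48)λ + (0).
Solving p(λ) = 0 yields eigenvalues ≈ -6, 0, 2, 4. (A is shown rounded to 4 decimals, so these recover the underlying integer eigenvalues to within that precision.)
Verification: the trace of A = 0 equals the sum of eigenvalues 0, and det(A) ≈ 0.0007 matches the eigenvalue product 0.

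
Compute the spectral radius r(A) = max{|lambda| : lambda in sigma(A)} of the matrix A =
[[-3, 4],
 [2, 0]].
r(A) = (3 + sqrt(41))/2 ≈ 4.7016

The eigenvalues of A are the roots of its characteristic polynomial. With M = A (coefficients from the trace and determinant):
  p(λ) = det(λ I - M) = λ^2 + 3λ - 8.
For λ^2 + 3λ - 8 the discriminant is 41. It is nonnegative but not a perfect square, so the roots are real and irrational: λ = (-3 ± sqrt(41))/2 ≈ 1.7016, -4.7016.
Thus the eigenvalues (to 4 decimals) are 1.7016 (modulus 1.7016); -4.7016 (modulus 4.7016). The spectral radius is the largest modulus: r(A) = (3 + sqrt(41))/2 ≈ 4.7016. (Cross-check: r(A) ≤ ||A||_2 ≈ 5.1569; equality holds whenever A is normal, though it can also hold for some non-normal A.)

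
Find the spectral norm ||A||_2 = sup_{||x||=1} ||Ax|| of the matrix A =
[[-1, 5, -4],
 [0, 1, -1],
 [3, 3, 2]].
||A||_2 ≈ 6.6843 (= sqrt(largest eigenvalue of A^T A))

||A||_2 = sigma_max(A) = sqrt(lambda_max(A^T A)). Form the symmetric matrix M = A^T A =
[[10, 4, 10],
 [4, 35, -15],
 [10, -15, 21]].
Its characteristic polynomial (trace, sum of principal 2x2 minors, determinant of M give the coefficients) is
  p(λ) = det(λ I - M) = λ^3 - 66λ^2 + 954λ - 64.
No integer candidate from the rational root theorem (±divisors of 64) is a root, so the roots are irrational. The cubic discriminant is Δ = 490287600 > 0, so there are three distinct real roots. p(0) = -64 and p(1) = 825 have opposite signs, so a root lies in (0, 1); Newton's method refines it to λ ≈ 0.0674. p(21) = 125 and p(22) = -372 have opposite signs, so a root lies in (21, 22); Newton's method refines it to λ ≈ 21.2522. p(44) = -680 and p(45) = 341 have opposite signs, so a root lies in (44, 45); Newton's method refines it to λ ≈ 44.6804. Check (Vieta): the three roots sum to 66, matching tr M = 66.
So the eigenvalues of A^T A are ≈ 0.0674, 21.2522, 44.6804 (all ≥ 0, as they must be for A^T A). The largest is λ_max ≈ 44.6804, hence ||A||_2 = sqrt(λ_max) ≈ 6.6843.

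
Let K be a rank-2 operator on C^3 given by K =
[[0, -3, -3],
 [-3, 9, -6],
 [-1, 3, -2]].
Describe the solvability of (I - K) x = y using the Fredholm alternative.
(I - K) is invertible (det(I - K) = -18 ≠ 0), so for every y in C^3 the equation (I - K) x = y has a unique solution.

K has rank 2 and factors as K = U V^T = u1 v1^T + u2 v2^T with u1 = (-3, 3, 1), v1 = (-1, 3, -2), u2 = (-3, 0, 0), v2 = (1, -2, 3) (multiplying out reproduces the displayed K). The nonzero eigenvalues of U V^T coincide with those of the 2 x 2 matrix G = V^T U = [[v1·u1, v1·u2], [v2·u1, v2·u2]] = [[10, 3], [-6, -3]], and by the Sylvester determinant identity det(I_3 - U V^T) = det(I_2 - V^T U) = det([[-9, -3], [6, 4]]) = (-9)(4) - (-3)(6) = -18. (Direct check: I - K =
[[1, 3, 3],
 [3, -8, 6],
 [1, -3, 3]]
has determinant -18.) The finite-dimensional Fredholm alternative says: either (I - K) is invertible, or ker(I - K) ≠ {0} and then range(I - K) = ker((I - K)^*)^⊥, with dim ker(I - K) = dim ker((I - K)^*). Since det(I - K) ≠ 0, 1 is not an eigenvalue of K and ker(I - K) = {0}, so we are in the first case: for every y there is a unique x = (I - K)^(-1) y. (Explicitly, by the Woodbury identity, (I - U V^T)^(-1) = I + U (I_2 - G)^(-1) V^T.)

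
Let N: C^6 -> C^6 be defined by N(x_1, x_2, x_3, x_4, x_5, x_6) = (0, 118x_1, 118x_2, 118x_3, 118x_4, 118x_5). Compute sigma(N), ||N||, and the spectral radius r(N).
sigma(N) = {0}; ||N|| = 118; r(N) = 0. (N is nilpotent with N^6 = 0.)

On C^6, N is a strictly lower-triangular matrix with 118 on the subdiagonal and zeros elsewhere, so its characteristic polynomial is lambda^6 and every eigenvalue is 0: sigma(N) = {0}. For the operator norm, N e_i = 118e_{i+1} for i = 1, ..., 5 and N e_6 = 0, so the singular values of N are 118 (with multiplicity 5) and 0; hence ||N|| = 118. The spectral radius r(N) = max|lambda| = 0. Note ||N|| > r(N) — characteristic of non-normal nilpotent operators. Indeed N^6 = 0.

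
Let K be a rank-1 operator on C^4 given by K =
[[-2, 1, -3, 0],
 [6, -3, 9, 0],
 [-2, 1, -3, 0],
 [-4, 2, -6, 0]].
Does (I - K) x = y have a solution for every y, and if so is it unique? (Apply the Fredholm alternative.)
(I - K) is invertible (det(I - K) = 9 ≠ 0), so for every y in C^4 the equation (I - K) x = y has a unique solution.

K has rank 1, so it is an outer product K = u v^T: every row of K is a multiple of one row vector. Reading off the entries, u = (-1, 3, -1, -2) and v = (2, -1, 3, 0) (row i of K equals u_i·v^T). A rank-one matrix u v^T satisfies K u = u (v·u) and kills the (3)-dimensional subspace v^⊥, so its characteristic polynomial is lambda^3 (lambda - v·u) with v·u = tr K = -8. Hence the eigenvalues of I - K are 1 (multiplicity 3) and 1 - (-8) = 9, so det(I - K) = 9. (Direct check: I - K =
[[3, -1, 3, 0],
 [-6, 4, -9, 0],
 [2, -1, 4, 0],
 [4, -2, 6, 1]]
has determinant 9.) The finite-dimensional Fredholm alternative says: either (I - K) is invertible, or ker(I - K) ≠ {0} and then range(I - K) = ker((I - K)^*)^⊥, with dim ker(I - K) = dim ker((I - K)^*). Since det(I - K) ≠ 0, 1 is not an eigenvalue of K and ker(I - K) = {0}, so we are in the first case: for every y there is a unique x = (I - K)^(-1) y. Explicitly, by the Sherman–Morrison formula, (I - u v^T)^(-1) = I + u v^T/(1 - v·u), i.e. (I - K)^(-1) = I + K/(9).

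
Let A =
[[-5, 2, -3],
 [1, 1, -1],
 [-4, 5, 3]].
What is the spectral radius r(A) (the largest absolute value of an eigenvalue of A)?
r(A) ≈ 6.5184

The eigenvalues of A are the roots of its characteristic polynomial. With M = A (coefficients from the trace, the sum of principal 2x2 minors, and det A):
  p(λ) = det(λ I - M) = λ^3 + λ^2 - 26λ + 65.
No integer candidate from the rational root theorem (±divisors of 65) is a root, so the roots are irrational. The cubic discriminant is Δ = -73775 < 0, so there is one real root and a complex-conjugate pair. p(-7) = -47 and p(-6) = 41 have opposite signs, so a root lies in (-7, -6); Newton's method refines it to λ ≈ -6.5184. Dividing out (λ - (-6.5184)) leaves approximately λ^2 - 5.5184λ + 9.9717. For λ^2 - 5.5184λ + 9.9717 the discriminant is -9.4335. It is negative, so the remaining roots are the complex-conjugate pair λ ≈ 2.7592 ± 1.5357i. Their product equals the constant term, so |λ|^2 ≈ 9.9717 and |λ| ≈ 3.1578.
Thus the eigenvalues (to 4 decimals) are -6.5184 (modulus 6.5184); 2.7592 ± 1.5357i (modulus 3.1578). The spectral radius is the largest modulus: r(A) ≈ 6.5184. (Cross-check: r(A) ≤ ||A||_2 ≈ 8.1167; equality holds whenever A is normal, though it can also hold for some non-normal A.)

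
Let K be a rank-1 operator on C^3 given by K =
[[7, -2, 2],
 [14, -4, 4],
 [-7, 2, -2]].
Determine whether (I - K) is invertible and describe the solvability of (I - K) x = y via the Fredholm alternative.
(I - K) is singular (det(I - K) = 0, i.e. 1 ∈ sigma(K)). (I - K) x = y is solvable iff y ⊥ ker((I - K)^*) = span{(7, -2, 2)}, i.e. iff 7y_1 - 2y_2 + 2y_3 = 0. When solvable, the solutions are x = y + c·(1, 2, -1), c arbitrary (ker(I - K) = span{(1, 2, -1)}, dimension 1).

K has rank 1, so it is an outer product K = u v^T: every row of K is a multiple of one row vector. Reading off the entries, u = (1, 2, -1) and v = (7, -2, 2) (row i of K equals u_i·v^T). A rank-one matrix u v^T satisfies K u = u (v·u) and kills the (2)-dimensional subspace v^⊥, so its characteristic polynomial is lambda^2 (lambda - v·u) with v·u = tr K = 1. Hence the eigenvalues of I - K are 1 (multiplicity 2) and 1 - (1) = 0, so det(I - K) = 0. (Direct check: I - K =
[[-6, 2, -2],
 [-14, 5, -4],
 [7, -2, 3]]
has determinant 0.) So 1 is an eigenvalue of K and (I - K) is not invertible. The finite-dimensional Fredholm alternative says: either (I - K) is invertible, or ker(I - K) ≠ {0} and then range(I - K) = ker((I - K)^*)^⊥, with dim ker(I - K) = dim ker((I - K)^*). We are in the second case, so we need both kernels. Kernel of I - K: (I - K) u = u - u (v·u) = u - u = 0, so ker(I - K) = span{u} = span{(1, 2, -1)} (it is exactly 1-dimensional because rank(I - K) = 2). Kernel of the adjoint: K is real, so (I - K)^* = I - K^T = I - v u^T, and (I - v u^T) v = v - v (u·v) = 0; hence ker((I - K)^*) = span{v} = span{(7, -2, 2)}. Therefore (I - K) x = y is solvable iff <y, v> = 0, i.e. iff 7y_1 - 2y_2 + 2y_3 = 0. When this holds, K y = u (v·y) = 0, so (I - K) y = y and x = y is a particular solution; the full solution set is the line x = y + c·u = y + c·(1, 2, -1), c ∈ C.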